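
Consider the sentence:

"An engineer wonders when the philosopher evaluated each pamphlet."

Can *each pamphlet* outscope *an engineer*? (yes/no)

Structurally, *each pamphlet* is inside the embedded question *when the philosopher evaluated each pamphlet*.
QR across an interrogative CP boundary is ruled out as a wh-island violation.
So *each pamphlet* cannot raise high enough to outscope *an engineer*; only the surface ordering *an engineer* > *each pamphlet* is available.
(Only the surface reading survives: one fixed engineer with respect to all the relevant pamphlets.)

No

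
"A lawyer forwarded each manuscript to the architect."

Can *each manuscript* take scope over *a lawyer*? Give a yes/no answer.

Yes

*a lawyer* and *each manuscript* are co-arguments of the matrix verb, with nothing but a clause-internal boundary between them.
QR within a single clause is free, so the lower quantifier may take scope over the higher one.
The sentence is scopally ambiguous between *a lawyer* > *each manuscript* and *each manuscript* > *a lawyer*.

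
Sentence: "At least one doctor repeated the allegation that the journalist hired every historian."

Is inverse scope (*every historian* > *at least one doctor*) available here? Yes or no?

The target quantifier *every historian* is part of the complex NP *the allegation that the journalist hired every historian*.
A that-clause complement to a noun is an island; QR cannot cross the NP boundary.
So *every historian* cannot raise high enough to outscope *at least one doctor*; only the surface ordering *at least one doctor* > *every historian* is available.

No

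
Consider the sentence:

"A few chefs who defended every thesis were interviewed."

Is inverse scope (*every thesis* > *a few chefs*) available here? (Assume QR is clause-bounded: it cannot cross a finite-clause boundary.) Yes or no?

No

*every thesis* is embedded in the relative clause *who defended every thesis*.
A relative clause is a scope island — quantifier raising cannot cross its boundary.
The inverse ordering *every thesis* > *a few chefs* is therefore underivable.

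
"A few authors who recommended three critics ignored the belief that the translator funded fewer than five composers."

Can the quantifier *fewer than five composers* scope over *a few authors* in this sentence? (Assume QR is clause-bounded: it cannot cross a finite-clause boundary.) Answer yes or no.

No

Structurally, *fewer than five composers* is inside the complex NP *the belief that the translator funded fewer than five composers*.
The Complex NP Constraint bars QR out of the complement clause of a noun.
*fewer than five composers* > *a few authors* would require crossing that boundary, which is illicit.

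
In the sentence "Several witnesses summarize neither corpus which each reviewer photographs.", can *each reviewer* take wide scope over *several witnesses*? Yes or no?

No

The target quantifier *each reviewer* is part of the relative clause *which each reviewer photographs* modifying *neither corpus*.
QR out of a relative clause is ruled out by the relative-clause island constraint.
*each reviewer* is confined to the island and cannot take scope over *several witnesses*.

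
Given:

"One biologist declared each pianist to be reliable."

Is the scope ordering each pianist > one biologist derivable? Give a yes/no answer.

This is an ECM construction: *each pianist* is the infinitival subject, Case-marked by the matrix verb, and the infinitive is transparent for QR.
Nothing blocks QR of the lower DP to a position above the higher one, so inverse scope is available.
The sentence is scopally ambiguous between *one biologist* > *each pianist* and *each pianist* > *one biologist*.

Yes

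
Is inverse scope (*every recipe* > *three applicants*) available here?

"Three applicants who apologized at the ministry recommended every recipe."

Yes

*every recipe* is a matrix argument; only *three applicants* is modified by the relative clause *who apologized at the ministry*, so the RC island is irrelevant to the target quantifier.
Ordinary QR to a clause-peripheral position gives the wide-scope LF for the lower DP.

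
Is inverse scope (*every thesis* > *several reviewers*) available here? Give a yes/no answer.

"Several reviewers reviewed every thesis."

Yes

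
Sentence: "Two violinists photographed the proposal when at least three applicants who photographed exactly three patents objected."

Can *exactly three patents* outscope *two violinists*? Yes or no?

Structurally, *exactly three patents* is inside the relative clause *who photographed exactly three patents*, which is itself inside the adjunct *when at least three applicants who photographed exactly three patents objected*.
Even if one barrier were somehow void, the other would still block QR.
Hence only narrow scope for *exactly three patents* (under *two violinists*) survives.

No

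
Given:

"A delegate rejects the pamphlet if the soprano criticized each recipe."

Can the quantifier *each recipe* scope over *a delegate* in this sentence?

*each recipe* is embedded in the adjunct clause *if the soprano criticized each recipe*.
Adverbial clauses are not L-marked, so they are barriers for QR — the quantifier cannot escape the adjunct.
So *each recipe* cannot raise high enough to outscope *a delegate*; only the surface ordering *a delegate* > *each recipe* is available.

No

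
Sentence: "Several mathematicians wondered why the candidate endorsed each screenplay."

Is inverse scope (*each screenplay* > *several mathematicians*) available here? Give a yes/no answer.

No

The target quantifier *each screenplay* is part of the embedded question *why the candidate endorsed each screenplay*.
The wh-island constraint blocks QR out of an embedded interrogative.
The inverse ordering *each screenplay* > *several mathematicians* is therefore underivable.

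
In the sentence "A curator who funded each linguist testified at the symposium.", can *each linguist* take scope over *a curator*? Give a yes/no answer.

Structurally, *each linguist* is inside the relative clause *who funded each linguist*.
QR out of a relative clause is ruled out by the relative-clause island constraint.
So *each linguist* cannot raise to a position above *a curator*.
(Only the surface reading survives: one fixed curator with respect to all the relevant linguists.)

No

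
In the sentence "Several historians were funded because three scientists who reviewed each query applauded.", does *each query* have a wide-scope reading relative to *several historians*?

No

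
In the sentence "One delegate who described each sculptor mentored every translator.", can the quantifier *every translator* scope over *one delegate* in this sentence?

*every translator* is a matrix argument; only *one delegate* is modified by the relative clause *who described each sculptor*, so the RC island is irrelevant to the target quantifier.
QR within a single clause is free, so the lower quantifier may take scope over the higher one.
The sentence is scopally ambiguous between *one delegate* > *every translator* and *every translator* > *one delegate*.

Yes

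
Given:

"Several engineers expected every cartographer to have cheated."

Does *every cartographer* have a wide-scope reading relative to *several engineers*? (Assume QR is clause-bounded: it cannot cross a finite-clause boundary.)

This is an ECM construction: *every cartographer* is the infinitival subject, Case-marked by the matrix verb, and the infinitive is transparent for QR.
Since no island is crossed, the inverse ordering is licensed alongside surface scope.

Yes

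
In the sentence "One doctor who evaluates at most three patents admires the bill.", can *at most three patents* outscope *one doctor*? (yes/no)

No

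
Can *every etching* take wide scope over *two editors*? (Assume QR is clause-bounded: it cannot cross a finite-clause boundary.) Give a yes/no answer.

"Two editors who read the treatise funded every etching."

The RC *who read the treatise* is an island, but *every etching* is not inside it — it is the matrix object, a clausemate of *two editors*.
Since no island is crossed, the inverse ordering is licensed alongside surface scope.

Yes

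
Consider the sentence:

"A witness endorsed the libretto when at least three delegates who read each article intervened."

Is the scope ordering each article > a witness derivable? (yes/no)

No

*each article* sits inside the relative clause *who read each article*, which is itself inside the adjunct *when at least three delegates who read each article intervened*.
Even if one barrier were somehow void, the other would still block QR.
So the wide-scope reading for *each article* is blocked.
(Only the surface reading survives: one fixed witness with respect to all the relevant articles.)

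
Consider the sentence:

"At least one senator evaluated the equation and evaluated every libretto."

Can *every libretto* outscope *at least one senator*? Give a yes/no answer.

*every libretto* sits inside one conjunct of the coordinate structure (*evaluated every libretto*).
QR out of a conjunct would have to apply non-ATB, which the CSC forbids.
*every libretto* > *at least one senator* would require crossing that boundary, which is illicit.

No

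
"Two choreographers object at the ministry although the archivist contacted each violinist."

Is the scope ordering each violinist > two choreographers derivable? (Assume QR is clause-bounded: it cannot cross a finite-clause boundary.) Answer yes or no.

Structurally, *each violinist* is inside the adjunct clause *although the archivist contacted each violinist*.
The adjunct-island constraint bars QR out of an adverbial clause.
The inverse ordering *each violinist* > *two choreographers* is therefore underivable.

No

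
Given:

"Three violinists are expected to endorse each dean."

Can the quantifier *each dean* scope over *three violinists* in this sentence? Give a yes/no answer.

Infinitival complements of raising predicates do not block QR; *each dean* and *three violinists* are effectively clausemates.
No island intervenes, so both surface and inverse scope are derivable.
So *each dean* > *three violinists* is among the available readings.

Yes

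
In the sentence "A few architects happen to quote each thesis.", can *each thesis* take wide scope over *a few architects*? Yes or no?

Yes

*each thesis* is the object of the infinitival complement of a raising predicate; raising infinitives are transparent for QR, so the two DPs are in effect clausemates.
Nothing blocks QR of the lower DP to a position above the higher one, so inverse scope is available.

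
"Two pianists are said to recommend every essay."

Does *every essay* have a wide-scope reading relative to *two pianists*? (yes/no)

Yes

The matrix predicate is a raising verb, whose infinitival complement is not a scope island — *every essay* can QR into the matrix clause.
Ordinary QR to a clause-peripheral position gives the wide-scope LF for the lower DP.
Both orderings are possible: *two pianists* > *every essay* and *every essay* > *two pianists*.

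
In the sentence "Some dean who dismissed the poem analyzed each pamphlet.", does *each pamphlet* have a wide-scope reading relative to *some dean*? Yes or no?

*each pamphlet* is a matrix argument; only *some dean* is modified by the relative clause *who dismissed the poem*, so the RC island is irrelevant to the target quantifier.
QR within a single clause is free, so the lower quantifier may take scope over the higher one.

Yes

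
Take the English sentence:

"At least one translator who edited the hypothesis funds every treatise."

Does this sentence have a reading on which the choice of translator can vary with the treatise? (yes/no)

Yes

This is the *every treatise* > *at least one translator* reading.
*every treatise* is a matrix argument; only *at least one translator* is modified by the relative clause *who edited the hypothesis*, so the RC island is irrelevant to the target quantifier.
QR within a single clause is free, so the lower quantifier may take scope over the higher one.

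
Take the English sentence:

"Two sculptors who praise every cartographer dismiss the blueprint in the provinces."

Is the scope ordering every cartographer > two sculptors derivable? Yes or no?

No

Structurally, *every cartographer* is inside the relative clause *who praise every cartographer*.
Quantifiers inside a relative clause are trapped there; the RC boundary blocks QR.
So the wide-scope reading for *every cartographer* is blocked.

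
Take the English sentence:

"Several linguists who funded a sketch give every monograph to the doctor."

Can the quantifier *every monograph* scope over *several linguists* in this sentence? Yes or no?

*every monograph* sits in the matrix clause, not in the relative clause on *several linguists*.
Clause-internal QR can adjoin the lower DP above the subject, yielding the inverse reading.
The sentence is scopally ambiguous between *several linguists* > *every monograph* and *every monograph* > *several linguists*.

Yes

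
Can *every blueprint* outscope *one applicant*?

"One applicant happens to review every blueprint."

*every blueprint* is inside a raising infinitive, which is transparent to QR (no CP barrier), so it behaves as a matrix argument.
With no island boundary between them, the object can take inverse scope over the subject via ordinary QR within the clause.
So *every blueprint* > *one applicant* is among the available readings.

Yes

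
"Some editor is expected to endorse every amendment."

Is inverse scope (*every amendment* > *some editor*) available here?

Yes

*every amendment* is the object of the infinitival complement of a raising predicate; raising infinitives are transparent for QR, so the two DPs are in effect clausemates.
Nothing blocks QR of the lower DP to a position above the higher one, so inverse scope is available.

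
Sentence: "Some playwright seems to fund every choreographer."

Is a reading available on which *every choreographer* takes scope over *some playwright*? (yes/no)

Yes

*every choreographer* is the object of the infinitival complement of a raising predicate; raising infinitives are transparent for QR, so the two DPs are in effect clausemates.
Clause-internal QR can adjoin the lower DP above the subject, yielding the inverse reading.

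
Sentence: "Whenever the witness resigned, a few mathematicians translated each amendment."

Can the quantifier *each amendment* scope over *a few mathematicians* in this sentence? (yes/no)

Yes

The adjunct clause does not contain *each amendment*, which is the matrix object.
No island intervenes, so both surface and inverse scope are derivable.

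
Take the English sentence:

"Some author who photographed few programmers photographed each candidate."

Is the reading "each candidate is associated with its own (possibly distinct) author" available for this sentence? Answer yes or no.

The described interpretation is the *each candidate* > *some author* scoping.
*each candidate* sits in the matrix clause, not in the relative clause on *some author*.
With no island boundary between them, the object can take inverse scope over the subject via ordinary QR within the clause.

Yes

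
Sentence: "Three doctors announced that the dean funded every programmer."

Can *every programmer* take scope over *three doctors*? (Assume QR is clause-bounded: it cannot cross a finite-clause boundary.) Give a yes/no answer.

No

The DP *every programmer* is contained in the finite complement clause *that the dean funded every programmer*.
With QR restricted to its own tensed clause, the embedded quantifier cannot reach a matrix scope position.
The inverse ordering *every programmer* > *three doctors* is therefore underivable.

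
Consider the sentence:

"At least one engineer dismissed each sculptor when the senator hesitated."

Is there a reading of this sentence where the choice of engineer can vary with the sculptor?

Yes

The described interpretation is the *each sculptor* > *at least one engineer* scoping.
The adjunct island is irrelevant here — *each sculptor* and *at least one engineer* are both in the matrix clause.
Since no island is crossed, the inverse ordering is licensed alongside surface scope.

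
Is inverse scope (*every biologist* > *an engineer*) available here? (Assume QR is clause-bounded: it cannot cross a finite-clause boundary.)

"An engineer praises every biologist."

Yes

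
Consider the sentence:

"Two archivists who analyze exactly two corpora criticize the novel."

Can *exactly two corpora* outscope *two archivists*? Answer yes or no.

The target quantifier *exactly two corpora* is part of the relative clause *who analyze exactly two corpora*.
Quantifiers inside a relative clause are trapped there; the RC boundary blocks QR.
Hence only narrow scope for *exactly two corpora* (under *two archivists*) survives.

No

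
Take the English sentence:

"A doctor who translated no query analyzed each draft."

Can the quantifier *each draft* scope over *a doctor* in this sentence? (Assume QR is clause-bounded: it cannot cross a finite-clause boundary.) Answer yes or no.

Yes

Although the sentence contains a relative clause (*who translated no query*), *each draft* is outside it, in the matrix VP.
Since no island is crossed, the inverse ordering is licensed alongside surface scope.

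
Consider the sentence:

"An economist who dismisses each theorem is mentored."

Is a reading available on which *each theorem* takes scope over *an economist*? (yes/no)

No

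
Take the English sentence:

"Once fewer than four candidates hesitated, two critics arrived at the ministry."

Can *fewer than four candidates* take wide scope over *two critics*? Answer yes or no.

The target quantifier *fewer than four candidates* is part of the adjunct clause *once fewer than four candidates hesitated*.
The adjunct-island constraint bars QR out of an adverbial clause.
*fewer than four candidates* > *two critics* would require crossing that boundary, which is illicit.

No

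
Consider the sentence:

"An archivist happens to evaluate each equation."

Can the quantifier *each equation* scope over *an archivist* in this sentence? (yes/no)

Yes

Raising constructions are monoclausal for scope purposes; *each equation* is not separated from *an archivist* by any island.
No island intervenes, so both surface and inverse scope are derivable.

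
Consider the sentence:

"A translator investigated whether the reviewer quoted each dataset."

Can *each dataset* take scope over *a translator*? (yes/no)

*each dataset* is embedded in the embedded question *whether the reviewer quoted each dataset*.
An indirect question is a wh-island; the filled [Spec,CP] blocks QR across the CP edge.
Hence only narrow scope for *each dataset* (under *a translator*) survives.

No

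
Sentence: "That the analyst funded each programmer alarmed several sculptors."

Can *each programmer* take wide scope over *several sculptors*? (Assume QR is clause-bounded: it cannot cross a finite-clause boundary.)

No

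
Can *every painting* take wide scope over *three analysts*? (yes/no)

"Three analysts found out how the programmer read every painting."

*every painting* sits inside the embedded question *how the programmer read every painting*.
An indirect question is a wh-island; the filled [Spec,CP] blocks QR across the CP edge.
So *every painting* cannot raise to a position above *three analysts*.

No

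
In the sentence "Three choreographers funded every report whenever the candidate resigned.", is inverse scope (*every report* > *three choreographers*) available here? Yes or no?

Neither queried DP is inside the adjunct, so the adjunct-island constraint does not apply.
Since no island is crossed, the inverse ordering is licensed alongside surface scope.

Yes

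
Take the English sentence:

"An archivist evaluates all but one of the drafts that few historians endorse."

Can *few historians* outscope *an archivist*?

No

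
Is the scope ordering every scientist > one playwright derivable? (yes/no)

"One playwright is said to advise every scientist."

*every scientist* is inside a raising infinitive, which is transparent to QR (no CP barrier), so it behaves as a matrix argument.
Nothing blocks QR of the lower DP to a position above the higher one, so inverse scope is available.

Yes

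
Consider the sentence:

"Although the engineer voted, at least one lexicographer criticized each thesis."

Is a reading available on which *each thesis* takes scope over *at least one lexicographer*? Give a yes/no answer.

Neither queried DP is inside the adjunct, so the adjunct-island constraint does not apply.
Since no island is crossed, the inverse ordering is licensed alongside surface scope.

Yes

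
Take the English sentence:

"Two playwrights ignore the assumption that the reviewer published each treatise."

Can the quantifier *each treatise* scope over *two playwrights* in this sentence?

No

The DP *each treatise* is contained in the complex NP *the assumption that the reviewer published each treatise*.
A that-clause complement to a noun is an island; QR cannot cross the NP boundary.
The inverse ordering *each treatise* > *two playwrights* is therefore underivable.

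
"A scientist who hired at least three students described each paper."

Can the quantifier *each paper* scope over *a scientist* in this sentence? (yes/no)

*each paper* is a matrix argument; only *a scientist* is modified by the relative clause *who hired at least three students*, so the RC island is irrelevant to the target quantifier.
Ordinary QR to a clause-peripheral position gives the wide-scope LF for the lower DP.
Both orderings are possible: *a scientist* > *each paper* and *each paper* > *a scientist*.

Yes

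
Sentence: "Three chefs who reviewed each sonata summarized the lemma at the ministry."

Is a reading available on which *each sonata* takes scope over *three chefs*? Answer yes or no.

No

*each sonata* is embedded in the relative clause *who reviewed each sonata*.
The relative clause forms an island for QR, so the quantifier is confined to the head noun's restrictor.
So the wide-scope reading for *each sonata* is blocked.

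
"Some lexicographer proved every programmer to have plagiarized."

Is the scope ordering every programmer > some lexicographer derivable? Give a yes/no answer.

Yes

*every programmer* is an ECM subject; ECM complements are not islands, and the embedded quantifier may take matrix scope.
Nothing blocks QR of the lower DP to a position above the higher one, so inverse scope is available.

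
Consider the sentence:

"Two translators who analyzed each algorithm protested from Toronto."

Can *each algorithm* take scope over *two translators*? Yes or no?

The DP *each algorithm* is contained in the relative clause *who analyzed each algorithm*.
A relative clause is a scope island — quantifier raising cannot cross its boundary.
Hence only narrow scope for *each algorithm* (under *two translators*) survives.

No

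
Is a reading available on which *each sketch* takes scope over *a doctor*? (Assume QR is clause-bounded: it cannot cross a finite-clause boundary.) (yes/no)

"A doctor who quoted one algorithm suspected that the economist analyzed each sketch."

Structurally, *each sketch* is inside the finite complement clause *that the economist analyzed each sketch*.
QR is clause-bounded, so the finite complement is a scope island for the embedded quantifier.
So *each sketch* cannot raise to a position above *a doctor*.
(Only the surface reading survives: one fixed doctor with respect to all the relevant sketches.)

No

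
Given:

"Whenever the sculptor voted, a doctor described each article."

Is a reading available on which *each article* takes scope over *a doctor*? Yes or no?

Although there is an adjunct clause, *each article* is in the main clause, not inside the adjunct.
Ordinary QR to a clause-peripheral position gives the wide-scope LF for the lower DP.

Yes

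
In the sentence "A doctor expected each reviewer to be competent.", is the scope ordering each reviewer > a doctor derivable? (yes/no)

*each reviewer* is the subject of an ECM infinitive — the infinitival complement of an ECM verb is not a scope island, so *each reviewer* can raise into the matrix clause.
Clause-internal QR can adjoin the lower DP above the subject, yielding the inverse reading.
Both orderings are possible: *a doctor* > *each reviewer* and *each reviewer* > *a doctor*.

Yes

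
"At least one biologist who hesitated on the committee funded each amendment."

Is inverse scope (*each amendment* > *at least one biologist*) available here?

Yes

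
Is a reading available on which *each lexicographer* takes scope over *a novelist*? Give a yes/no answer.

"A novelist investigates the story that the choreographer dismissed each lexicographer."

*each lexicographer* occurs within the complex NP *the story that the choreographer dismissed each lexicographer*.
The complex NP is opaque for QR — the quantifier is frozen inside the noun's complement.
The inverse ordering *each lexicographer* > *a novelist* is therefore underivable.

No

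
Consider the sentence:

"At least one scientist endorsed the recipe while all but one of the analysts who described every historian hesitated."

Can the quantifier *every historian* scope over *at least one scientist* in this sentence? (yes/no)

No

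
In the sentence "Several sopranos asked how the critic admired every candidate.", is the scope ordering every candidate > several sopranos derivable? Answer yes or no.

*every candidate* occurs within the embedded question *how the critic admired every candidate*.
An indirect question is a wh-island; the filled [Spec,CP] blocks QR across the CP edge.
*every candidate* > *several sopranos* would require crossing that boundary, which is illicit.

No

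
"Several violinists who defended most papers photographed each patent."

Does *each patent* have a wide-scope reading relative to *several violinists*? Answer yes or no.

The relative clause *who defended most papers* modifies *several violinists*, but *each patent* is not inside that relative clause — it is an argument of the matrix verb.
No island intervenes, so both surface and inverse scope are derivable.

Yes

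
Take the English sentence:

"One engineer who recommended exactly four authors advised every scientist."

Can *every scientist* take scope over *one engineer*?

The relative clause *who recommended exactly four authors* modifies *one engineer*, but *every scientist* is not inside that relative clause — it is an argument of the matrix verb.
Ordinary QR to a clause-peripheral position gives the wide-scope LF for the lower DP.

Yes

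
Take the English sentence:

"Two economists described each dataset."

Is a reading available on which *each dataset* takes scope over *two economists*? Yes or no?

*each dataset* is the matrix object and *two economists* the matrix subject; the two are clausemates.
QR within a single clause is free, so the lower quantifier may take scope over the higher one.
The sentence is scopally ambiguous between *two economists* > *each dataset* and *each dataset* > *two economists*.

Yes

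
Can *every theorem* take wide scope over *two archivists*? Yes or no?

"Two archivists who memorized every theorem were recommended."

No

*every theorem* sits inside the relative clause *who memorized every theorem*.
QR out of a relative clause is ruled out by the relative-clause island constraint.
*every theorem* > *two archivists* would require crossing that boundary, which is illicit.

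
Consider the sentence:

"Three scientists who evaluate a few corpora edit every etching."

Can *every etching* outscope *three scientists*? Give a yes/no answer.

Yes

The RC *who evaluate a few corpora* is an island, but *every etching* is not inside it — it is the matrix object, a clausemate of *three scientists*.
Ordinary QR to a clause-peripheral position gives the wide-scope LF for the lower DP.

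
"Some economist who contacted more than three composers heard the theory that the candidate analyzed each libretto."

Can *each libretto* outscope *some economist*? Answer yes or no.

*each libretto* sits inside the complex NP *the theory that the candidate analyzed each libretto*.
A that-clause complement to a noun is an island; QR cannot cross the NP boundary.
There is no licit LF on which *each libretto* c-commands *some economist*.
(Only the surface reading survives: one fixed economist with respect to all the relevant librettos.)

No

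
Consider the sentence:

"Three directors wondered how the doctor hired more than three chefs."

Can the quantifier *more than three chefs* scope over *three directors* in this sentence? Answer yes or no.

No

The target quantifier *more than three chefs* is part of the embedded question *how the doctor hired more than three chefs*.
The wh-island constraint blocks QR out of an embedded interrogative.
The inverse ordering *more than three chefs* > *three directors* is therefore underivable.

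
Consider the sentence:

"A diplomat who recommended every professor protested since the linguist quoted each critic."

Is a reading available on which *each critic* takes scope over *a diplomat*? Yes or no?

The DP *each critic* is contained in the adjunct clause *since the linguist quoted each critic*.
Since the clause is an adjunct (not a complement), the Adjunct Condition blocks QR across its edge.
Hence only narrow scope for *each critic* (under *a diplomat*) survives.
(Only the surface reading survives: one fixed diplomat with respect to all the relevant critics.)

No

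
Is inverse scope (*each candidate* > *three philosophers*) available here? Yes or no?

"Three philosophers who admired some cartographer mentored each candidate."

*each candidate* is a matrix argument; only *three philosophers* is modified by the relative clause *who admired some cartographer*, so the RC island is irrelevant to the target quantifier.
With no island boundary between them, the object can take inverse scope over the subject via ordinary QR within the clause.

Yes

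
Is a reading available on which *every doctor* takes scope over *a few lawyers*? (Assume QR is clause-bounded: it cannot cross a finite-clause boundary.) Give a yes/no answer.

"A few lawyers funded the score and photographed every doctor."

No

*every doctor* sits inside one conjunct of the coordinate structure (*photographed every doctor*).
Coordinate structures are islands for non-across-the-board movement, QR included.
So *every doctor* cannot raise high enough to outscope *a few lawyers*; only the surface ordering *a few lawyers* > *every doctor* is available.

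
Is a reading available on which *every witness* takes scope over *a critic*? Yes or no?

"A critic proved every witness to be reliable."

Yes

ECM infinitives lack a CP barrier, so *every witness* can QR over the matrix subject *a critic*.
Clause-internal QR can adjoin the lower DP above the subject, yielding the inverse reading.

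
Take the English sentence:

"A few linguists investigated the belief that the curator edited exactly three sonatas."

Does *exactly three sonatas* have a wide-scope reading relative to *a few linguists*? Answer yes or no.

*exactly three sonatas* sits inside the complex NP *the belief that the curator edited exactly three sonatas*.
A that-clause complement to a noun is an island; QR cannot cross the NP boundary.
There is no licit LF on which *exactly three sonatas* c-commands *a few linguists*.

No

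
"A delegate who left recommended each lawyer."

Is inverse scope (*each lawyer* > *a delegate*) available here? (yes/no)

The relative clause *who left* modifies *a delegate*, but *each lawyer* is not inside that relative clause — it is an argument of the matrix verb.
No island intervenes, so both surface and inverse scope are derivable.

Yes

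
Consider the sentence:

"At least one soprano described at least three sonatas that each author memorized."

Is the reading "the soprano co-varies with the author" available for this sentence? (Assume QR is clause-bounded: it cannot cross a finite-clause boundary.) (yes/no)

No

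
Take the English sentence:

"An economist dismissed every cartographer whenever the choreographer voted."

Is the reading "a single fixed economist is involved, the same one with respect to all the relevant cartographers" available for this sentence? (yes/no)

The paraphrase describes the scope ordering *an economist* > *every cartographer*.
That is the surface-scope ordering, which is always one of the available readings — island constraints only ever restrict inverse scope.

Yes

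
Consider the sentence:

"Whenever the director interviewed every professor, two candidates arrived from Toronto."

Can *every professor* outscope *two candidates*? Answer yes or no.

No

Structurally, *every professor* is inside the adjunct clause *whenever the director interviewed every professor*.
The adjunct-island constraint bars QR out of an adverbial clause.
*every professor* is confined to the island and cannot take scope over *two candidates*.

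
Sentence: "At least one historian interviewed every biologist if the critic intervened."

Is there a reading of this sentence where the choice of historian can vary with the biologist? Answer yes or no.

That reading corresponds to *every biologist* > *at least one historian*.
The adjunct island is irrelevant here — *every biologist* and *at least one historian* are both in the matrix clause.
Nothing blocks QR of the lower DP to a position above the higher one, so inverse scope is available.
Both orderings are possible: *at least one historian* > *every biologist* and *every biologist* > *at least one historian*.

Yes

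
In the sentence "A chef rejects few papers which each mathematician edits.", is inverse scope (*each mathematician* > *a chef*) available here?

*each mathematician* sits inside the relative clause *which each mathematician edits* modifying *few papers*.
The relative clause forms an island for QR, so the quantifier is confined to the head noun's restrictor.
So the wide-scope reading for *each mathematician* is blocked.

No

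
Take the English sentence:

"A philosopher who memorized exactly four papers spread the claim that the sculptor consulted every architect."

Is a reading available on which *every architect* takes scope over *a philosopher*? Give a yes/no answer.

No

*every architect* occurs within the complex NP *the claim that the sculptor consulted every architect*.
Noun-complement clauses are scope islands (the Complex NP Constraint): a quantifier inside one cannot scope into the matrix.
Hence only narrow scope for *every architect* (under *a philosopher*) survives.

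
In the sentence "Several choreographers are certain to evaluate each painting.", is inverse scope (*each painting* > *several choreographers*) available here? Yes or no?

Yes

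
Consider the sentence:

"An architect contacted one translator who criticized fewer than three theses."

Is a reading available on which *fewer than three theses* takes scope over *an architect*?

No

The DP *fewer than three theses* is contained in the relative clause *who criticized fewer than three theses* modifying *one translator*.
The relative clause forms an island for QR, so the quantifier is confined to the head noun's restrictor.
So the wide-scope reading for *fewer than three theses* is blocked.
(Only the surface reading survives: one fixed architect with respect to all the relevant theses.)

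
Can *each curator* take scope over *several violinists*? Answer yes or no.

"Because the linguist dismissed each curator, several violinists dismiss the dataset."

No

The target quantifier *each curator* is part of the adjunct clause *because the linguist dismissed each curator*.
Scope out of an adjunct clause is unavailable: QR respects the adjunct-island constraint.
The ordering *each curator* > *several violinists* is therefore underivable.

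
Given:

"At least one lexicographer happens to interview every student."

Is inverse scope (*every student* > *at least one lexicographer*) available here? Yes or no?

The matrix predicate is a raising verb, whose infinitival complement is not a scope island — *every student* can QR into the matrix clause.
QR within a single clause is free, so the lower quantifier may take scope over the higher one.

Yes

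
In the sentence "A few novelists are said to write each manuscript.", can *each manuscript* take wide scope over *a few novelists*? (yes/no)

Yes

Raising constructions are monoclausal for scope purposes; *each manuscript* is not separated from *a few novelists* by any island.
Ordinary QR to a clause-peripheral position gives the wide-scope LF for the lower DP.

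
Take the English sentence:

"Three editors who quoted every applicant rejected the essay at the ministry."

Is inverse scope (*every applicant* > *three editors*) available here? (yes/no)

No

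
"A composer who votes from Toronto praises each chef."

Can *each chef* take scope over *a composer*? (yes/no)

The RC *who votes from Toronto* is an island, but *each chef* is not inside it — it is the matrix object, a clausemate of *a composer*.
With no island boundary between them, the object can take inverse scope over the subject via ordinary QR within the clause.
The sentence is scopally ambiguous between *a composer* > *each chef* and *each chef* > *a composer*.

Yes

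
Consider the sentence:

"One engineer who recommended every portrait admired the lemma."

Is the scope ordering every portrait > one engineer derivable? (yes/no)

No

The DP *every portrait* is contained in the relative clause *who recommended every portrait*.
QR out of a relative clause is ruled out by the relative-clause island constraint.
Hence only narrow scope for *every portrait* (under *one engineer*) survives.
(Only the surface reading survives: one fixed engineer with respect to all the relevant portraits.)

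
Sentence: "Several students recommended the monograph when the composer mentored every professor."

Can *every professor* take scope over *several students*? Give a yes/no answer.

Structurally, *every professor* is inside the adjunct clause *when the composer mentored every professor*.
Scope out of an adjunct clause is unavailable: QR respects the adjunct-island constraint.
There is no licit LF on which *every professor* c-commands *several students*.

No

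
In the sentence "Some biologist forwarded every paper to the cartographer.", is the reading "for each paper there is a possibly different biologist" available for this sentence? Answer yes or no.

The paraphrase describes the scope ordering *every paper* > *some biologist*.
*every paper* and *some biologist* are in the same minimal clause.
Nothing blocks QR of the lower DP to a position above the higher one, so inverse scope is available.

Yes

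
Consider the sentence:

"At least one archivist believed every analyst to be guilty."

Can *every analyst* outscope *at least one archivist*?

Yes

ECM infinitives lack a CP barrier, so *every analyst* can QR over the matrix subject *at least one archivist*.
QR within a single clause is free, so the lower quantifier may take scope over the higher one.
So *every analyst* > *at least one archivist* is among the available readings.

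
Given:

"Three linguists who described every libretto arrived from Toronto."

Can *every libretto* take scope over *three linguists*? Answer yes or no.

*every libretto* sits inside the relative clause *who described every libretto*.
Quantifiers inside a relative clause are trapped there; the RC boundary blocks QR.
So the wide-scope reading for *every libretto* is blocked.

No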